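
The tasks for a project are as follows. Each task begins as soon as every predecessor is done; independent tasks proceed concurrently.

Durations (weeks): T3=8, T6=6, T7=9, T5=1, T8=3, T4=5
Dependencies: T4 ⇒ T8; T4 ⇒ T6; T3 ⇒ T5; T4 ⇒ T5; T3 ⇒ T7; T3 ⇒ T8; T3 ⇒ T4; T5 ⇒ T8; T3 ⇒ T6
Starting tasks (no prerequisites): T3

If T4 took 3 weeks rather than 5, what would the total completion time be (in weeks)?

The binding path is T3→T4→T6 = 8+5+6 = 19; finish at 19 weeks.
T4 lies on that path, so at 3 weeks the path becomes 17 weeks.
No other chain overtakes it, so the finish is 17 weeks.

17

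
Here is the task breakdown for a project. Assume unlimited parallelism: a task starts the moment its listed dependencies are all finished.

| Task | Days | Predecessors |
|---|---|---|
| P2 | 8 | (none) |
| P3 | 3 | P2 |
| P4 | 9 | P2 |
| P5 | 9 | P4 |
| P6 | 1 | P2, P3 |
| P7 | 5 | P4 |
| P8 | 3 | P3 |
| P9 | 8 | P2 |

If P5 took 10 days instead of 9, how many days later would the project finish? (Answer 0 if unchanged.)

1

Critical path before the change: P2→P4→P5 = 8+9+9 = 26 giving 26 days.
P5 is on the critical path; changing it to 10 makes that path 27 days.
That remains the longest chain; total 27 days.
Change in finish: 27 − 26 = +1 days.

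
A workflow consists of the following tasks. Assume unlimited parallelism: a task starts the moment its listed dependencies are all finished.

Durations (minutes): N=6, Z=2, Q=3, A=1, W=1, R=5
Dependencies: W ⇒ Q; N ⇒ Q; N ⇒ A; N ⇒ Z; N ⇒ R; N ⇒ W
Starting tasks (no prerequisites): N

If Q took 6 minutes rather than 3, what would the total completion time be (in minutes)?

13

Actual critical path: N→R = 6+5 = 11 ⇒ 11 minutes.
Q has 1 minute of float (longest path through it is 10).
New critical path: N→W→Q = 6+1+6 = 13 ⇒ 13 minutes.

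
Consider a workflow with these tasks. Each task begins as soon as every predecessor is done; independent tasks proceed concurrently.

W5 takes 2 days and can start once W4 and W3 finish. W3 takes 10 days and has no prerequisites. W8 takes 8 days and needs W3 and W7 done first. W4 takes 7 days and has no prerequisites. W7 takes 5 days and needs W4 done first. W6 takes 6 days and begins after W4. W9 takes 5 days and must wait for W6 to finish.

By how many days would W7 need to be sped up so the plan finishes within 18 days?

2

Current finish: 20 days; target: 18.
W7 is on every critical path, so each day cut from W7 cuts the finish by one (this holds down to a finish of 18).
Need 20 − 18 = 2 days off W7 → W7 becomes 3 days, finish becomes 18.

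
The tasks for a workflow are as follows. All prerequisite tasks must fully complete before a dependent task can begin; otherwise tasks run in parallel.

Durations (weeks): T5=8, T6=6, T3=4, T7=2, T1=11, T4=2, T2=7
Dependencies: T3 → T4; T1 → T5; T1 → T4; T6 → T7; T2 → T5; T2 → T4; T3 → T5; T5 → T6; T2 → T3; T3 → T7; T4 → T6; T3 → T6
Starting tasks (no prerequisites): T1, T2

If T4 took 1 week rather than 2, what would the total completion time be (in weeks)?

Critical path before the change: T1→T5→T6→T7 = 11+8+6+2 = 27 giving 27 weeks.
T4 has 6 weeks of float (longest path through it is 21).
That remains the longest chain; total 27 weeks.

27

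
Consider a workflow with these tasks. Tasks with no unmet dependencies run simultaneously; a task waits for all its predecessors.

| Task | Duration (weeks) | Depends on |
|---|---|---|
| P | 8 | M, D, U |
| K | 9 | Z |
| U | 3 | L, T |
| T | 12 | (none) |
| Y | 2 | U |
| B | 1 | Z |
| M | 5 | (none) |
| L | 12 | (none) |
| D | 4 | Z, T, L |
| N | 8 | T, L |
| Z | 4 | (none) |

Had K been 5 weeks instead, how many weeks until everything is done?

24

Baseline: L→D→P = 12+4+8 = 24 → 24 weeks.
K has 11 weeks of float (longest path through it is 13).
No other chain overtakes it, so the finish is 24 weeks.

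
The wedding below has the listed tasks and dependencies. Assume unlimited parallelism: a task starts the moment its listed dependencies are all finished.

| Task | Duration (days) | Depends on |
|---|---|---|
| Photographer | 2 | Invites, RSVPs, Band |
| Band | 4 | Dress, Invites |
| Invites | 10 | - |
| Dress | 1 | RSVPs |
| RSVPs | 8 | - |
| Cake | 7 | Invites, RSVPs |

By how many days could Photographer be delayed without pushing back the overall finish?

The longest chain is Invites→Cake = 10+7 = 17; overall finish 17 days.
Longest path through Photographer: 16 days (earliest finish 16, latest finish 17).
Slack of Photographer = 15 − 14 = 1 day.

1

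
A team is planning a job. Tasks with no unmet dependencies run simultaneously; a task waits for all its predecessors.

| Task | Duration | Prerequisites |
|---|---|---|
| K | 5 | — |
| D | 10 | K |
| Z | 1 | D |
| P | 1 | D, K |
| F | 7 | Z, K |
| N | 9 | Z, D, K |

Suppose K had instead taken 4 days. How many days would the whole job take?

The binding path is K→D→Z→N = 5+10+1+9 = 25; finish at 25 days.
K lies on that path, so at 4 days the path becomes 24 days.
The critical path is still K→D→Z→N; finish is now 24 days.

24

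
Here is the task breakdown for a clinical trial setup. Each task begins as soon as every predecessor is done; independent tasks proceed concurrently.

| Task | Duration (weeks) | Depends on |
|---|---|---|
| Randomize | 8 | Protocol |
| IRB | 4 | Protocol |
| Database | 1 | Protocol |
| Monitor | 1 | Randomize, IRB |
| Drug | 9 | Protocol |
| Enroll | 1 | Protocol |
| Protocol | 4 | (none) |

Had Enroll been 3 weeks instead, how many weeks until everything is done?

13

Critical path before the change: Protocol→Randomize→Monitor = 4+8+1 = 13 giving 13 weeks.
Enroll has 8 weeks of float (longest path through it is 5).
The critical path is still Protocol→Randomize→Monitor; finish is now 13 weeks.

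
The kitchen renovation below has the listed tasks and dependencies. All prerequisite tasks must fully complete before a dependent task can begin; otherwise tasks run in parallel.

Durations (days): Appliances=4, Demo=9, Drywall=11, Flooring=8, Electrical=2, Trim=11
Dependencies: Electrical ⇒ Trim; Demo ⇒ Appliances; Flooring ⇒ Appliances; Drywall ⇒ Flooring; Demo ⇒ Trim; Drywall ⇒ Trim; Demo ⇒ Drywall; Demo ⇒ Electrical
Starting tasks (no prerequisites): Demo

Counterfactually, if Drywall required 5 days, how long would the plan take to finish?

26

Critical path before the change: Demo→Drywall→Flooring→Appliances = 9+11+8+4 = 32 giving 32 days.
Drywall lies on that path, so at 5 days the path becomes 26 days.
That remains the longest chain; total 26 days.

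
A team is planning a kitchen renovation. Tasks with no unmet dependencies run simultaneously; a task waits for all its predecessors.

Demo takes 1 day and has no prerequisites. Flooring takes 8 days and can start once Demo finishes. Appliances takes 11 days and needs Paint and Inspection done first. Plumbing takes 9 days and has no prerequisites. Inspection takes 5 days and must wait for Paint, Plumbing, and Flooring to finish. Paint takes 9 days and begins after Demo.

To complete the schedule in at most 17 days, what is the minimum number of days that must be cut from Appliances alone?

9

Current finish: 26 days; target: 17.
Appliances is on every critical path, so each day cut from Appliances cuts the finish by one (this holds down to a finish of 16).
Need 26 − 17 = 9 days off Appliances → Appliances becomes 2 days, finish becomes 17.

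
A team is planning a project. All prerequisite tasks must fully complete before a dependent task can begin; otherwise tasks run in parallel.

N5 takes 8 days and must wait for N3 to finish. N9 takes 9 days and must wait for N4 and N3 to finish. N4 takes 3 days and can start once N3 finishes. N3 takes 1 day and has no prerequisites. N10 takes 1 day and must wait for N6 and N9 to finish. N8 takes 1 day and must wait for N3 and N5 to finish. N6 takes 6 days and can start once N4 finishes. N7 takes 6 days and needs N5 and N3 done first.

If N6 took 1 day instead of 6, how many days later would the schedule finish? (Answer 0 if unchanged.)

0

As given, the longest chain is N3→N5→N7 = 1+8+6 = 15, so the finish is 15 days.
The longest path through N6 is only 11 days, so N6 has float 4.
The critical path is still N3→N5→N7; finish is now 15 days.
Change in finish: 15 − 15 = +0 days.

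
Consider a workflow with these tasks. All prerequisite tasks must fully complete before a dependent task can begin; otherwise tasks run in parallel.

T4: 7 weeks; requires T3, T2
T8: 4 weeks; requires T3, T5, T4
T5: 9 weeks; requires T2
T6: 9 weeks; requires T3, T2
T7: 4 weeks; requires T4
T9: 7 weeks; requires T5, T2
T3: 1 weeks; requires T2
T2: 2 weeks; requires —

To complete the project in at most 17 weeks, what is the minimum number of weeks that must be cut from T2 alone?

1

Current finish: 18 weeks; target: 17.
T2 is on every critical path, so each week cut from T2 cuts the finish by one (this holds down to a finish of 17).
Need 18 − 17 = 1 week off T2 → T2 becomes 1 week, finish becomes 17.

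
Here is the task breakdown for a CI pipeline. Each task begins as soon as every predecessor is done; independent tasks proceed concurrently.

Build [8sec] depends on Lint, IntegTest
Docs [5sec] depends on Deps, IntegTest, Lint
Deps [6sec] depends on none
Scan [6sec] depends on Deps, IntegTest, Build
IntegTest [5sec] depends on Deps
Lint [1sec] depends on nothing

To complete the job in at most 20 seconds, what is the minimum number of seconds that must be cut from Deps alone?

Current finish: 25 seconds; target: 20.
Deps is on every critical path, so each second cut from Deps cuts the finish by one (this holds down to a finish of 20).
Need 25 − 20 = 5 seconds off Deps → Deps becomes 1 second, finish becomes 20.

5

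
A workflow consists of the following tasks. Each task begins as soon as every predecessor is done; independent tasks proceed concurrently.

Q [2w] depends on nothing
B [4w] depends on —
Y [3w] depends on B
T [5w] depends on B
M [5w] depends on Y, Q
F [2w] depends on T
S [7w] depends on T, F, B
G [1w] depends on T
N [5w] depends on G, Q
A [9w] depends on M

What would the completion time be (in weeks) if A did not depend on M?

With the dependency in place, B→Y→M→A = 4+3+5+9 = 21 sets the finish at 21 weeks.
Without M→A, A's earliest start moves from 12 to 0.
New critical path: B→T→F→S = 4+5+2+7 = 18 ⇒ 18 weeks.

18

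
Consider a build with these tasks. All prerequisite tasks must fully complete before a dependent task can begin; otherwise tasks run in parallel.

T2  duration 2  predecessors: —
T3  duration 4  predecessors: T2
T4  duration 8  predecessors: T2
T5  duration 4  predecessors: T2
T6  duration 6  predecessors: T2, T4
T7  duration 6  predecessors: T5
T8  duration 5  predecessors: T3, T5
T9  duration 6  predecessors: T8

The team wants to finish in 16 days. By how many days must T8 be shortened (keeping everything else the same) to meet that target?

1

Current finish: 17 days; target: 16.
T8 is on every critical path, so each day cut from T8 cuts the finish by one (this holds down to a finish of 16).
Need 17 − 16 = 1 day off T8 → T8 becomes 4 days, finish becomes 16.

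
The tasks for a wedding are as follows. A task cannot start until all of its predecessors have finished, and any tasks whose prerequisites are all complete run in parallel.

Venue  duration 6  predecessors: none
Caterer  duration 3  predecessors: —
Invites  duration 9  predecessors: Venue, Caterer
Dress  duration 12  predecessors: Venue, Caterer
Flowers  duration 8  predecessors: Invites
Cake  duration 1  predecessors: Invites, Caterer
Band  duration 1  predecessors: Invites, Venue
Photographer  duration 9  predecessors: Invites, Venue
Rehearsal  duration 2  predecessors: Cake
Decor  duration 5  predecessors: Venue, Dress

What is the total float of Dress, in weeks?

Venue→Invites→Photographer = 6+9+9 = 24 sets the makespan at 24 weeks.
Dress finishes as early as 18 and must finish by 19.
Slack of Dress = 7 − 6 = 1 week.

1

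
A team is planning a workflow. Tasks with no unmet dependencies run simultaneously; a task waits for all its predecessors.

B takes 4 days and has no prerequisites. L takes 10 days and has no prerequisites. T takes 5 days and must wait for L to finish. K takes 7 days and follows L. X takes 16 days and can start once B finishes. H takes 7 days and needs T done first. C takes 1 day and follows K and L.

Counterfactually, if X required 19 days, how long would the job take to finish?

23

Baseline: L→T→H = 10+5+7 = 22 → 22 days.
X has 2 days of float (longest path through it is 20).
New critical path: B→X = 4+19 = 23 ⇒ 23 days.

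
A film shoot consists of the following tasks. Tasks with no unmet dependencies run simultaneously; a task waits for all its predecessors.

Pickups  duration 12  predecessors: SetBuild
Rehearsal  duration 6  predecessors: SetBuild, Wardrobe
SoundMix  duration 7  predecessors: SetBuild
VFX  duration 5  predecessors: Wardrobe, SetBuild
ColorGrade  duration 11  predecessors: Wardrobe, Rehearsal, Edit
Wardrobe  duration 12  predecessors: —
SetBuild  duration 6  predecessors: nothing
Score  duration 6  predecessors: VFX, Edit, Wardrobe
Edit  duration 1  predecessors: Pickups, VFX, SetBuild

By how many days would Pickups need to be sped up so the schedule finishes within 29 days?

1

Current finish: 30 days; target: 29.
Pickups is on every critical path, so each day cut from Pickups cuts the finish by one (this holds down to a finish of 29).
Need 30 − 29 = 1 day off Pickups → Pickups becomes 11 days, finish becomes 29.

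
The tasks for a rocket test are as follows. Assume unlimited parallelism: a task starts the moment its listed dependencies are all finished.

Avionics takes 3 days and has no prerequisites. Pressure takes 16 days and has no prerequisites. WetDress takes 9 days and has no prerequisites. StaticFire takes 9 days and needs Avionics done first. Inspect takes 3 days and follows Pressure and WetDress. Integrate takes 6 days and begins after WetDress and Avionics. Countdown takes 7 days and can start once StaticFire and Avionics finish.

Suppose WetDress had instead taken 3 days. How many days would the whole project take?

19

Actual critical path: Avionics→StaticFire→Countdown = 3+9+7 = 19 ⇒ 19 days.
WetDress has 4 days of float (longest path through it is 15).
The critical path is still Avionics→StaticFire→Countdown; finish is now 19 days.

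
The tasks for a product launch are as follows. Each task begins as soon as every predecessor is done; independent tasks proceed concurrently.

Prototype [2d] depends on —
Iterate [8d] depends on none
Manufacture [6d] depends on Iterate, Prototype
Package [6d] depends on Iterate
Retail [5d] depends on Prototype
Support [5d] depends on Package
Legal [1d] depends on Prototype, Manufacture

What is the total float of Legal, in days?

Iterate→Package→Support = 8+6+5 = 19 sets the makespan at 19 days.
Longest path through Legal: 15 days (earliest finish 15, latest finish 19).
So Legal can slip 19 − 15 = 4 days.

4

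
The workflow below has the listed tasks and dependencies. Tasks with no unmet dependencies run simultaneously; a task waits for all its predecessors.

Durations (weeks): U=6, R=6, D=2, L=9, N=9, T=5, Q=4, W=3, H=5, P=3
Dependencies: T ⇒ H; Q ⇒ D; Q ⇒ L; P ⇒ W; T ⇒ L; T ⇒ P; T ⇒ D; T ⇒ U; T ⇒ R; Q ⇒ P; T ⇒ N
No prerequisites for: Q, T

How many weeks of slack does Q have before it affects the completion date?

1

Critical path: T→L = 5+9 = 14, so the finish is 14 weeks.
Longest path through Q: 13 weeks (earliest finish 4, latest finish 5).
Float = 14 − 13 = 1.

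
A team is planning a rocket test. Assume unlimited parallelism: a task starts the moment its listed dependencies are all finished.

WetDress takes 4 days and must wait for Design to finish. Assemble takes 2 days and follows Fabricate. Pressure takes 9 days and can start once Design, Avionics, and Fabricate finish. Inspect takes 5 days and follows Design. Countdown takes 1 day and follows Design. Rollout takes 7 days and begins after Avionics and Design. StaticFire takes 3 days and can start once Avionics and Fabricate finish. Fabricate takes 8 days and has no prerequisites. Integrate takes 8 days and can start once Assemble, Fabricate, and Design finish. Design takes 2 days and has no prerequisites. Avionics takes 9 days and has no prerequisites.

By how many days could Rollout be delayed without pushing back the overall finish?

The longest chain is Fabricate→Assemble→Integrate = 8+2+8 = 18; overall finish 18 days.
Rollout finishes as early as 16 and must finish by 18.
So Rollout can slip 18 − 16 = 2 days.

2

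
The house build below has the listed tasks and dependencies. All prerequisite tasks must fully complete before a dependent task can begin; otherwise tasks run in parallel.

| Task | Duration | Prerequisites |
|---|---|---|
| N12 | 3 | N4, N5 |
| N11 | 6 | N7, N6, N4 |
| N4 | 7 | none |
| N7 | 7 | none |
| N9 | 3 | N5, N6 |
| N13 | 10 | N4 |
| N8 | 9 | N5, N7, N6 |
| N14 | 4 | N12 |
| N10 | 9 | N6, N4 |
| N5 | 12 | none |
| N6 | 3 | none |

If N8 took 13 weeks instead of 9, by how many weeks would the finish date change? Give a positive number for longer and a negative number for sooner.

Baseline: N5→N8 = 12+9 = 21 → 21 weeks.
N8 lies on that path, so at 13 weeks the path becomes 25 weeks.
The critical path is still N5→N8; finish is now 25 weeks.
Change in finish: 25 − 21 = +4 weeks.

4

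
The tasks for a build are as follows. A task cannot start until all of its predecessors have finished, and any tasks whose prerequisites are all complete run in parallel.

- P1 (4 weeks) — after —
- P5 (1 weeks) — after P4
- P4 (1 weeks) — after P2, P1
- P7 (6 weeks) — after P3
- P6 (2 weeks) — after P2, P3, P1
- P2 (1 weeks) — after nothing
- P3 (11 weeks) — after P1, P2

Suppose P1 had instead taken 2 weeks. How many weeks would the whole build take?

Baseline: P1→P3→P7 = 4+11+6 = 21 → 21 weeks.
P1 lies on that path, so at 2 weeks the path becomes 19 weeks.
That remains the longest chain; total 19 weeks.

19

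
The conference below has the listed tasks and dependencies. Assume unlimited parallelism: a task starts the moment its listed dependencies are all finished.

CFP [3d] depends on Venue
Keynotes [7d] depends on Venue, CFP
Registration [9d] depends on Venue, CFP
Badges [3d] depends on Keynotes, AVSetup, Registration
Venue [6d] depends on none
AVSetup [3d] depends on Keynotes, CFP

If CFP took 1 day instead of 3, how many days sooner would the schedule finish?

As given, the longest chain is Venue→CFP→Keynotes→AVSetup→Badges = 6+3+7+3+3 = 22, so the finish is 22 days.
CFP lies on that path, so at 1 day the path becomes 20 days.
The critical path is still Venue→CFP→Keynotes→AVSetup→Badges; finish is now 20 days.
Change in finish: 20 − 22 = -2 days.

2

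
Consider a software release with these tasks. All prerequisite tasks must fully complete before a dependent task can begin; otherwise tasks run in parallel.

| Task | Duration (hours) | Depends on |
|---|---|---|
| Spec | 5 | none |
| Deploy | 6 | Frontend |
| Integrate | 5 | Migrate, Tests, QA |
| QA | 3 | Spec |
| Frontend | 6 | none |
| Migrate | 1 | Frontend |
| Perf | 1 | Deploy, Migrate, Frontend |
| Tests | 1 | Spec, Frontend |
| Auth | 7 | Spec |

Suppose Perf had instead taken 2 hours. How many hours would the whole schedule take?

Actual critical path: Frontend→Deploy→Perf = 6+6+1 = 13 ⇒ 13 hours.
Perf lies on that path, so at 2 hours the path becomes 14 hours.
No other chain overtakes it, so the finish is 14 hours.

14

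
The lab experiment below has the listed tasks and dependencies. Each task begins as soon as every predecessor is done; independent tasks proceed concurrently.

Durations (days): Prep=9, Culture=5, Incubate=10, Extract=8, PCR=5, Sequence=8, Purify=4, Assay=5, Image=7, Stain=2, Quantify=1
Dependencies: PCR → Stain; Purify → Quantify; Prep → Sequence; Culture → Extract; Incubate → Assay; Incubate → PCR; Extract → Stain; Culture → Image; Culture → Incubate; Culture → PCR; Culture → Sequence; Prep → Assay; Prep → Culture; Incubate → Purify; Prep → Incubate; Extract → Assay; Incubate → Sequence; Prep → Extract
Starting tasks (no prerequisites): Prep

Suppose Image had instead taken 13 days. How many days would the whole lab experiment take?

Actual critical path: Prep→Culture→Incubate→Sequence = 9+5+10+8 = 32 ⇒ 32 days.
Image is off the critical path — its longest chain is 21 days, giving 11 of slack.
No other chain overtakes it, so the finish is 32 days.

32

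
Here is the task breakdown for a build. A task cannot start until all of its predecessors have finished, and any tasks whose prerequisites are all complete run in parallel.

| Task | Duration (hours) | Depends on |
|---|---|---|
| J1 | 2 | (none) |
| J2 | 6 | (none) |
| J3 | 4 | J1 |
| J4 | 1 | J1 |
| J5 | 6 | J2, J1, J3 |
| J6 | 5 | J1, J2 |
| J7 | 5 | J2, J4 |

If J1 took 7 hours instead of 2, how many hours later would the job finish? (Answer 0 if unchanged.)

The binding path is J1→J3→J5 = 2+4+6 = 12; finish at 12 hours.
J1 lies on that path, so at 7 hours the path becomes 17 hours.
That remains the longest chain; total 17 hours.
Change in finish: 17 − 12 = +5 hours.

5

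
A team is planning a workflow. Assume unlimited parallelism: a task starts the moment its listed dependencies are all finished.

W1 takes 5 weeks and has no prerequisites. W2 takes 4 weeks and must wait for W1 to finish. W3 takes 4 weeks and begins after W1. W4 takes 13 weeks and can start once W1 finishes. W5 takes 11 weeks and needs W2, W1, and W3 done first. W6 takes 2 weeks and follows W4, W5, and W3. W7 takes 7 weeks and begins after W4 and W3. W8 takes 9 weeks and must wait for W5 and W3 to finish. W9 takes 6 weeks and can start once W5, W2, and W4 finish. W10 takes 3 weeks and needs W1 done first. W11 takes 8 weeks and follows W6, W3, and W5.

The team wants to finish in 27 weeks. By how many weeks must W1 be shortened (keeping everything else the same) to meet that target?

Current finish: 30 weeks; target: 27.
W1 is on every critical path, so each week cut from W1 cuts the finish by one (this holds down to a finish of 26).
Need 30 − 27 = 3 weeks off W1 → W1 becomes 2 weeks, finish becomes 27.

3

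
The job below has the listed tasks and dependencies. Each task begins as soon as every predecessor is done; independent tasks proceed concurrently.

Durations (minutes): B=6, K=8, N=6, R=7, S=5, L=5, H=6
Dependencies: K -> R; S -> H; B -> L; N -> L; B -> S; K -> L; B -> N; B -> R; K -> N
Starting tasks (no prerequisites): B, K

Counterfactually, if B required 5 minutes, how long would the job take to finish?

19

As given, the longest chain is K→N→L = 8+6+5 = 19, so the finish is 19 minutes.
The longest path through B is only 17 minutes, so B has float 2.
No other chain overtakes it, so the finish is 19 minutes.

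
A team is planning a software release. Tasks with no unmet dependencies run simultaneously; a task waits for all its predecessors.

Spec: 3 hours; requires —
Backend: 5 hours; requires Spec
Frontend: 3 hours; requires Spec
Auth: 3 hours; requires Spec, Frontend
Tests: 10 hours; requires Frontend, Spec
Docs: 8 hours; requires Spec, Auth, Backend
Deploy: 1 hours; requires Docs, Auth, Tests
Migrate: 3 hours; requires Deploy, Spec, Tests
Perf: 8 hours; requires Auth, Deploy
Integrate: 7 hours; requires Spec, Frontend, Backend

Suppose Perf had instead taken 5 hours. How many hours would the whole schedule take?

23

Baseline: Spec→Frontend→Auth→Docs→Deploy→Perf = 3+3+3+8+1+8 = 26 → 26 hours.
Perf is on the critical path; changing it to 5 makes that path 23 hours.
No other chain overtakes it, so the finish is 23 hours.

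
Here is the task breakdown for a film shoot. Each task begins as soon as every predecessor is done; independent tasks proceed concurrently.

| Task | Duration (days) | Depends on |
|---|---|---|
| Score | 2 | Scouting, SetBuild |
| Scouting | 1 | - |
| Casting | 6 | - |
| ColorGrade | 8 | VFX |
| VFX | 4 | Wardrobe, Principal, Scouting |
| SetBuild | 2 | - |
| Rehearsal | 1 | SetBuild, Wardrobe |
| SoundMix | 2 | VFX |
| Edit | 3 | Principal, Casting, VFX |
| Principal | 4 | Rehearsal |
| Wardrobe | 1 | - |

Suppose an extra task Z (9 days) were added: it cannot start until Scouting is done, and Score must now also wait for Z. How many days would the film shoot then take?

19

Originally the film shoot takes 19 days.
With Z inserted, Score now waits for max(Scouting, SetBuild, Z).
New critical path: SetBuild→Rehearsal→Principal→VFX→ColorGrade = 2+1+4+4+8 = 19 ⇒ 19 days.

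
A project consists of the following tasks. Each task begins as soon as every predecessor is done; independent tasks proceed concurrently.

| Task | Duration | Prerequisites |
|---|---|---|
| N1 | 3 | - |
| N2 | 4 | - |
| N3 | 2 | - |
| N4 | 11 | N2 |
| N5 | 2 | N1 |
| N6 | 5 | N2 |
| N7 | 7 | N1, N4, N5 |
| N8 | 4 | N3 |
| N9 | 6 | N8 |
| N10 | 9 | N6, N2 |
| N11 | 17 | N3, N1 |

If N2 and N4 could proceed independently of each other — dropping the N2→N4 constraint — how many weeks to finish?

Original critical path: N2→N4→N7 = 4+11+7 = 22 ⇒ 22 weeks.
Without N2→N4, N4's earliest start moves from 4 to 0.
After: N1→N11 = 3+17 = 20 → 20 weeks.

20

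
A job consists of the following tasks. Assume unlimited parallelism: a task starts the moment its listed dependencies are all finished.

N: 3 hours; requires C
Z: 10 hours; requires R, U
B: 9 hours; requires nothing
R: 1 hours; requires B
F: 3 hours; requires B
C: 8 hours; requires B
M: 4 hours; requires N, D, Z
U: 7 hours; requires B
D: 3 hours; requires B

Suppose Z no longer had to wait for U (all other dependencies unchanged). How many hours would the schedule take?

24

Original critical path: B→U→Z→M = 9+7+10+4 = 30 ⇒ 30 hours.
Without U→Z, Z's earliest start moves from 16 to 10.
The longest chain is now B→C→N→M = 9+8+3+4 = 24, so the schedule takes 24 hours.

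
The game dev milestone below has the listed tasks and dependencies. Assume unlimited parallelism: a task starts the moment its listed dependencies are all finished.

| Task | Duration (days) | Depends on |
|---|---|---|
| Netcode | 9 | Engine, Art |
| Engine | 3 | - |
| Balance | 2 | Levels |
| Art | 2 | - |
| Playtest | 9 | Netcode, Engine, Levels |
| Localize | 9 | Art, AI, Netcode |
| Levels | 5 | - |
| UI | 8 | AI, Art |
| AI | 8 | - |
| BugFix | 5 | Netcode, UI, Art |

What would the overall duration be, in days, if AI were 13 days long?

Actual critical path: AI→UI→BugFix = 8+8+5 = 21 ⇒ 21 days.
Since AI is critical, the +5 change carries straight to that chain (now 26 days).
That remains the longest chain; total 26 days.

26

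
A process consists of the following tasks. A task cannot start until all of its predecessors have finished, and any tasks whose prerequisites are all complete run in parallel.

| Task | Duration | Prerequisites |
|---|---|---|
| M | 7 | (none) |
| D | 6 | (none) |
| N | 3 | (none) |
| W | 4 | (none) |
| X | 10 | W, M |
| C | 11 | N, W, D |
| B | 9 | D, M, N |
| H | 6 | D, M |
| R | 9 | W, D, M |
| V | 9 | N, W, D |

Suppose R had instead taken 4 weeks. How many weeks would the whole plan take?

Baseline: M→X = 7+10 = 17 → 17 weeks.
The longest path through R is only 16 weeks, so R has float 1.
That remains the longest chain; total 17 weeks.

17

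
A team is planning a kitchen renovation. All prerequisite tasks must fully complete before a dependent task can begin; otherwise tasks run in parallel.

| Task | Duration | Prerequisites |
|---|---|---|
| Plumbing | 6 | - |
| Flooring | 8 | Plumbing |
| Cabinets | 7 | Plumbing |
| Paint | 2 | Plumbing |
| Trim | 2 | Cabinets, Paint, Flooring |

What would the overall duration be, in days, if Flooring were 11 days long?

The binding path is Plumbing→Flooring→Trim = 6+8+2 = 16; finish at 16 days.
Flooring is on the critical path; changing it to 11 makes that path 19 days.
That remains the longest chain; total 19 days.

19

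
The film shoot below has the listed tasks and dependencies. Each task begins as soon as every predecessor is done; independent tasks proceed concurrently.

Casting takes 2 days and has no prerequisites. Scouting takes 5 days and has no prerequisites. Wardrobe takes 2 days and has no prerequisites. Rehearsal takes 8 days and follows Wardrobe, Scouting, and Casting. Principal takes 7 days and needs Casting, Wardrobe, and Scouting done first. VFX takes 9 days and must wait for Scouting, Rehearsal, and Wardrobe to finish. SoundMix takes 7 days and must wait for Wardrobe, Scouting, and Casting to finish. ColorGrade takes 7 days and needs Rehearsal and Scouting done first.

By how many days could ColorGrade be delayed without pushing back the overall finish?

2

The longest chain is Scouting→Rehearsal→VFX = 5+8+9 = 22; overall finish 22 days.
Longest path through ColorGrade: 20 days (earliest finish 20, latest finish 22).
Slack of ColorGrade = 15 − 13 = 2 days.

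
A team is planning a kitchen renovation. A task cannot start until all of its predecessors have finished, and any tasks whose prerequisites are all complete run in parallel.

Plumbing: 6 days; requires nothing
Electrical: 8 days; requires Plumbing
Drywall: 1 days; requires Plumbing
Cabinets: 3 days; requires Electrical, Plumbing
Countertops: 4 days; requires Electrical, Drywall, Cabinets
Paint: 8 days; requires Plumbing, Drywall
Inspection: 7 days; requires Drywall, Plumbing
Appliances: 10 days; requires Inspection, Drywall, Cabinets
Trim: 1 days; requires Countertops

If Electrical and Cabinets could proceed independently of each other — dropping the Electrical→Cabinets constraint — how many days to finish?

24

With the dependency in place, Plumbing→Electrical→Cabinets→Appliances = 6+8+3+10 = 27 sets the finish at 27 days.
Without Electrical→Cabinets, Cabinets's earliest start moves from 14 to 6.
After: Plumbing→Drywall→Inspection→Appliances = 6+1+7+10 = 24 → 24 days.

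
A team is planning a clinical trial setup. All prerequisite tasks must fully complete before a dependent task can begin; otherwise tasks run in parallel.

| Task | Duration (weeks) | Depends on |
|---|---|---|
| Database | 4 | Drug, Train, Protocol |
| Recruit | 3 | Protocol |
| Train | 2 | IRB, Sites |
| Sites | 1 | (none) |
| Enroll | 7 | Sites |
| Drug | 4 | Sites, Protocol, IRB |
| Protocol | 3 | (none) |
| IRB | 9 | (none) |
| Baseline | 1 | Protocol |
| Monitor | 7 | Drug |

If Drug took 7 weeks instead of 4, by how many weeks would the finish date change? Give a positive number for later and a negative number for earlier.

3

Baseline: IRB→Drug→Monitor = 9+4+7 = 20 → 20 weeks.
Drug is on the critical path; changing it to 7 makes that path 23 weeks.
No other chain overtakes it, so the finish is 23 weeks.
Change in finish: 23 − 20 = +3 weeks.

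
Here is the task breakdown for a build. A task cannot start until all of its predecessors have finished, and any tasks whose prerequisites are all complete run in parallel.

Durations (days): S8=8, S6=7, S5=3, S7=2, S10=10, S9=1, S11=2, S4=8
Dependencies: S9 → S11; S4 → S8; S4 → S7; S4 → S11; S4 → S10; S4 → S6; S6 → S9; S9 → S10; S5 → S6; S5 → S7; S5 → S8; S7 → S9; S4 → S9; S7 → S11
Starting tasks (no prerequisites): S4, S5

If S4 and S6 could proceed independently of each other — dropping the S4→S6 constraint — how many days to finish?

Before: longest chain S4→S6→S9→S10 = 8+7+1+10 = 26, finish 26.
Without S4→S6, S6's earliest start moves from 8 to 3.
After: S4→S7→S9→S10 = 8+2+1+10 = 21 → 21 days.

21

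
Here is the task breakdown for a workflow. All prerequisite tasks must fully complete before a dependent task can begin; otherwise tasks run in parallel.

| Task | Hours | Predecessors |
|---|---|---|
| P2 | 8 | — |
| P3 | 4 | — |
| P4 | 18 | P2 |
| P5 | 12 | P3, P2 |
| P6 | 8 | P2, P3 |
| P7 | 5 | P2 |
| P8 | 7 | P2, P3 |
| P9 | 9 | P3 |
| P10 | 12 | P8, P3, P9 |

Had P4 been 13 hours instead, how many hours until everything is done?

As given, the longest chain is P2→P8→P10 = 8+7+12 = 27, so the finish is 27 hours.
P4 is off the critical path — its longest chain is 26 hours, giving 1 of slack.
No other chain overtakes it, so the finish is 27 hours.

27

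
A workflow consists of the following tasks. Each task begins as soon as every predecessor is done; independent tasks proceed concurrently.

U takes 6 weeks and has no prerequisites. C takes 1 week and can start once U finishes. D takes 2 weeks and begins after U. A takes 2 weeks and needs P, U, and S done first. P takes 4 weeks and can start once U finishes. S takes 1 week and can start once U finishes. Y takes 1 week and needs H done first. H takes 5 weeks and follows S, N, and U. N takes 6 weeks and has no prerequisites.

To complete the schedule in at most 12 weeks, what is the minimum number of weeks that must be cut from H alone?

Current finish: 13 weeks; target: 12.
H is on every critical path, so each week cut from H cuts the finish by one (this holds down to a finish of 12).
Need 13 − 12 = 1 week off H → H becomes 4 weeks, finish becomes 12.

1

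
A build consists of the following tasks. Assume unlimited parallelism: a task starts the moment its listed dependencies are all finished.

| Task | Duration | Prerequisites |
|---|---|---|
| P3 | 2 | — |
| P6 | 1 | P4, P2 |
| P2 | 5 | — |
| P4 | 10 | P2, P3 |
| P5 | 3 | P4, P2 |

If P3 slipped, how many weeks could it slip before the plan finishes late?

3

Critical path: P2→P4→P5 = 5+10+3 = 18, so the finish is 18 weeks.
P3 finishes as early as 2 and must finish by 5.
So P3 can slip 5 − 2 = 3 weeks.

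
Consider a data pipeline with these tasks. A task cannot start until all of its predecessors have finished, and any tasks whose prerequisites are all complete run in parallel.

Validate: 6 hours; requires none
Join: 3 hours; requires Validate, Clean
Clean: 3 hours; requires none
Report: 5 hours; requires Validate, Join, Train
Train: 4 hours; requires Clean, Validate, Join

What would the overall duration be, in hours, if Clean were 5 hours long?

Critical path before the change: Validate→Join→Train→Report = 6+3+4+5 = 18 giving 18 hours.
Clean is off the critical path — its longest chain is 15 hours, giving 3 of slack.
That remains the longest chain; total 18 hours.

18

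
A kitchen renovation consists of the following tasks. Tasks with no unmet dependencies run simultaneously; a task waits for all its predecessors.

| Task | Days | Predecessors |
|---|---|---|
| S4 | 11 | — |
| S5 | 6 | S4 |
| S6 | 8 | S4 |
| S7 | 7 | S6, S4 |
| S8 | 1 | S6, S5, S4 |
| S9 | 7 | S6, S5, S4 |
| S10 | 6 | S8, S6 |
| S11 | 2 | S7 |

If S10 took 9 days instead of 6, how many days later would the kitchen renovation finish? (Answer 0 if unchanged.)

1

Baseline: S4→S6→S7→S11 = 11+8+7+2 = 28 → 28 days.
S10 has 2 days of float (longest path through it is 26).
Now S4→S6→S8→S10 = 11+8+1+9 = 29 is longest, so the finish becomes 29 days.
Change in finish: 29 − 28 = +1 days.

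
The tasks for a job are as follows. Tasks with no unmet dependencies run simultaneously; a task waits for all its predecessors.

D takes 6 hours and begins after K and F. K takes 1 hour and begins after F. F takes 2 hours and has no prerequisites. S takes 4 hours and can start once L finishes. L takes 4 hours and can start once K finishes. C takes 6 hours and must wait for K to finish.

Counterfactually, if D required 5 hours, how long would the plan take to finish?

Baseline: F→K→L→S = 2+1+4+4 = 11 → 11 hours.
The longest path through D is only 9 hours, so D has float 2.
That remains the longest chain; total 11 hours.

11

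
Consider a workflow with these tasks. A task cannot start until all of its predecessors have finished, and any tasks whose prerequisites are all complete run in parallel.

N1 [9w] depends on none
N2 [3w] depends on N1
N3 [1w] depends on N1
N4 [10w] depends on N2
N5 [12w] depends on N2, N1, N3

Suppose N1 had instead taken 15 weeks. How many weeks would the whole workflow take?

30

As given, the longest chain is N1→N2→N5 = 9+3+12 = 24, so the finish is 24 weeks.
N1 lies on that path, so at 15 weeks the path becomes 30 weeks.
The critical path is still N1→N2→N5; finish is now 30 weeks.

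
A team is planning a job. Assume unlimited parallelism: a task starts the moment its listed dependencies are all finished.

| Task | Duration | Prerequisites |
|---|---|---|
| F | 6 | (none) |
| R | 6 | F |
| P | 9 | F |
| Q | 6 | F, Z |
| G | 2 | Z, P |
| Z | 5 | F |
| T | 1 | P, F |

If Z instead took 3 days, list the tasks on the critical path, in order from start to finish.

Actual critical path: F→Z→Q = 6+5+6 = 17 ⇒ 17 days.
Z is on the critical path; changing it to 3 makes that path 15 days.
Now F→P→G = 6+9+2 = 17 is longest, so the finish becomes 17 days.

F, P, G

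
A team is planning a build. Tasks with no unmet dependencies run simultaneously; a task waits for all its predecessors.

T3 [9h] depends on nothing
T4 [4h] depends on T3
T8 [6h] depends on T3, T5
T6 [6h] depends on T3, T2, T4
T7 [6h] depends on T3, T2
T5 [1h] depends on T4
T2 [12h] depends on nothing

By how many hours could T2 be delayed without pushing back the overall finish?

The longest chain is T3→T4→T5→T8 = 9+4+1+6 = 20; overall finish 20 hours.
Longest path through T2: 18 hours (earliest finish 12, latest finish 14).
Float = 20 − 18 = 2.

2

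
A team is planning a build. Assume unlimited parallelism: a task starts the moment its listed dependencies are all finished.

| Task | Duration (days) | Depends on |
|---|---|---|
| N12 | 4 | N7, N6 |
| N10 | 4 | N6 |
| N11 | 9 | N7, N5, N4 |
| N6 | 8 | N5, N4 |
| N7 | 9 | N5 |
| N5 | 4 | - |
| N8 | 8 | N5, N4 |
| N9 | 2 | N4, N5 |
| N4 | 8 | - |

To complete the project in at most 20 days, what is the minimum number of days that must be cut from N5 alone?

Current finish: 22 days; target: 20.
N5 is on every critical path, so each day cut from N5 cuts the finish by one (this holds down to a finish of 20).
Need 22 − 20 = 2 days off N5 → N5 becomes 2 days, finish becomes 20.

2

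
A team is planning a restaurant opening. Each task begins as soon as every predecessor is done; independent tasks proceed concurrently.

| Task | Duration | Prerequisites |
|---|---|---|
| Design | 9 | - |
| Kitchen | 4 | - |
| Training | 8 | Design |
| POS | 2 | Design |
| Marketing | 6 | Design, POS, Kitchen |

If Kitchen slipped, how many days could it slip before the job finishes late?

7

Critical path: Design→Training = 9+8 = 17, so the finish is 17 days.
Kitchen finishes as early as 4 and must finish by 11.
Float = 17 − 10 = 7.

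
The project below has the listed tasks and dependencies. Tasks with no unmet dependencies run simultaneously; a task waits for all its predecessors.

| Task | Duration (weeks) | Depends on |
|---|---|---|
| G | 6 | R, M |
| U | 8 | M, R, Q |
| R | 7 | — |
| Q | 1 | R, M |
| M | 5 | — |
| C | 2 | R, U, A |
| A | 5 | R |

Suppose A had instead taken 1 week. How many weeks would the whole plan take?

The binding path is R→Q→U→C = 7+1+8+2 = 18; finish at 18 weeks.
A is off the critical path — its longest chain is 14 weeks, giving 4 of slack.
That remains the longest chain; total 18 weeks.

18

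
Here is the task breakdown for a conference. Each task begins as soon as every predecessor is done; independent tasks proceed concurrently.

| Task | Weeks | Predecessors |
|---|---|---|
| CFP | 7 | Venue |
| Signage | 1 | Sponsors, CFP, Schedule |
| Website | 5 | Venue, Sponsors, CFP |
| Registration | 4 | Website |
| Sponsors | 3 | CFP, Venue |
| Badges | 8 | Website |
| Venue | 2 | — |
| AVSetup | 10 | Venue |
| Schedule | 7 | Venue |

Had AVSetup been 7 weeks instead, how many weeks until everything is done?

25

As given, the longest chain is Venue→CFP→Sponsors→Website→Badges = 2+7+3+5+8 = 25, so the finish is 25 weeks.
The longest path through AVSetup is only 12 weeks, so AVSetup has float 13.
That remains the longest chain; total 25 weeks.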